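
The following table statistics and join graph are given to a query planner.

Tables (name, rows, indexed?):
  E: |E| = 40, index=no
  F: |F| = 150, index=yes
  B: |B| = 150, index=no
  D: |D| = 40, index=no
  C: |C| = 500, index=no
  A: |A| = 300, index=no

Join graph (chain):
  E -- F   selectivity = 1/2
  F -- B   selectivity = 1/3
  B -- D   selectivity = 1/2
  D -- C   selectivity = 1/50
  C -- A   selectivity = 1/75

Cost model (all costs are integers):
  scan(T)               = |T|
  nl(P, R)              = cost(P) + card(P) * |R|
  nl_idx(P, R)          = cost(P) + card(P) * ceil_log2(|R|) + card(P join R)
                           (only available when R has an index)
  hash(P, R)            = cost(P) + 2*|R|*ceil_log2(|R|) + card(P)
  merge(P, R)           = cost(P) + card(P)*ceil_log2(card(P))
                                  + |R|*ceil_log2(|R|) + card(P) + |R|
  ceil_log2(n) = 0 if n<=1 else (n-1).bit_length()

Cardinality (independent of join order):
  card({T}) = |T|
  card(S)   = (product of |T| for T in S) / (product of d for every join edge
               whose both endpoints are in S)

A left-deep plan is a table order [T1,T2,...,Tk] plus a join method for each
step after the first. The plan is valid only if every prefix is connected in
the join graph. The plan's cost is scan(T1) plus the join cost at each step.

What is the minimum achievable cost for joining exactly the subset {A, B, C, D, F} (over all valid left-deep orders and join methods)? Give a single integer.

Selinger DP over subsets of {A,B,C,D,F}:
  {F}: scan cost=150, card=150
  {B}: scan cost=150, card=150
  {D}: scan cost=40, card=40
  {C}: scan cost=500, card=500
  {A}: scan cost=300, card=300
  {BF}: card=7500; try (F,hash)→2700, (B,hash)→2700, (F,merge)→2850, (B,merge)→2850, (F,nl_idx)→8850, (F,nl)→22650 …(+1); best=2700 via (F,hash)
  {BD}: card=3000; try (D,hash)→780, (B,merge)→1670, (D,merge)→1780, (B,hash)→2480, (B,nl)→6040, (D,nl)→6150; best=780 via (D,hash)
  {CD}: card=400; try (D,hash)→1480, (C,merge)→5320, (D,merge)→5780, (C,hash)→9080, (C,nl)→20040, (D,nl)→20500; best=1480 via (D,hash)
  {AC}: card=2000; try (A,hash)→6400, (C,merge)→8300, (A,merge)→8500, (C,hash)→9600, (C,nl)→150300, (A,nl)→150500; best=6400 via (A,hash)
  {BDF}: card=150000; try (F,hash)→6180, (D,hash)→10680, (F,merge)→41130, (D,merge)→107980, (F,nl_idx)→174780, (D,nl)→302700 …(+1); best=6180 via (F,hash)
  {BCD}: card=30000; try (B,hash)→4280, (B,merge)→6830, (C,hash)→12780, (C,merge)→44780, (B,nl)→61480, (C,nl)→1500780; best=4280 via (B,hash)
  {ACD}: card=1600; try (A,hash)→7280, (A,merge)→8480, (D,hash)→8880, (D,merge)→30680, (D,nl)→86400, (A,nl)→121480; best=7280 via (A,hash)
  {BCDF}: card=1500000; try (F,hash)→36680, (C,hash)→165180, (F,merge)→485630, (F,nl_idx)→1744280, (C,merge)→2861180, (F,nl)→4504280 …(+1); best=36680 via (F,hash)
  {ABCD}: card=120000; try (B,hash)→11280, (B,merge)→27830, (A,hash)→39680, (B,nl)→247280, (A,merge)→487280, (A,nl)→9004280; best=11280 via (B,hash)
  {ABCDF}: card=6000000; try (F,hash)→133680, (A,hash)→1542080, (F,merge)→2172630, (F,nl_idx)→6971280, (F,nl)→18011280, (A,merge)→33039680 …(+1); best=133680 via (F,hash)

133680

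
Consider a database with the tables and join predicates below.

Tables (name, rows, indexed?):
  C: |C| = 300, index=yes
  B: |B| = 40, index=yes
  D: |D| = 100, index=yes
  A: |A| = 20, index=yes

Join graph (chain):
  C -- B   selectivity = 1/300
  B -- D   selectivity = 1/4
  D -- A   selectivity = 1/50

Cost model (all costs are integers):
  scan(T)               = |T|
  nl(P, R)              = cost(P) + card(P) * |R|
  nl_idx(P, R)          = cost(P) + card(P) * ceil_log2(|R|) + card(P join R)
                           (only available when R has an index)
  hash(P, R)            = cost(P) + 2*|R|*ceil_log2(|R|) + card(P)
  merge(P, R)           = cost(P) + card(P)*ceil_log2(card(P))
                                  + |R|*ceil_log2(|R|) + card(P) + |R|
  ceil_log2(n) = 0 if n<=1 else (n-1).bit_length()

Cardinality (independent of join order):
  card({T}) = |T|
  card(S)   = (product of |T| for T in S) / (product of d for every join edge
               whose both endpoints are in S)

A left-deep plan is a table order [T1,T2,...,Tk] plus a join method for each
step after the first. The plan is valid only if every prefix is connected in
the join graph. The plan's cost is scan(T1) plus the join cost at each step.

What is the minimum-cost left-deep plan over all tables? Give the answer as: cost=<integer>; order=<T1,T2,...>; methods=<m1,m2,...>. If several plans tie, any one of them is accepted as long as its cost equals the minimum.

cost=2720; order=B,C,D,A; methods=nl_idx,merge,hash

Selinger DP (subsets sized 1..n):
  {C}: scan cost=300, card=300
  {B}: scan cost=40, card=40
  {D}: scan cost=100, card=100
  {A}: scan cost=20, card=20
  {BC}: card=40; try (C,nl_idx)→440, (B,hash)→1080, (B,nl_idx)→2140, (C,merge)→3320, (B,merge)→3580, (C,hash)→5480 …(+2); best=440 via (C,nl_idx)
  {BD}: card=1000; try (B,hash)→680, (D,merge)→1120, (B,merge)→1180, (D,nl_idx)→1320, (D,hash)→1480, (B,nl_idx)→1700 …(+2); best=680 via (B,hash)
  {AD}: card=40; try (D,nl_idx)→200, (A,hash)→400, (A,nl_idx)→640, (D,merge)→940, (A,merge)→1020, (D,hash)→1440 …(+2); best=200 via (D,nl_idx)
  {BCD}: card=1000; try (D,merge)→1520, (D,nl_idx)→1720, (D,hash)→1880, (D,nl)→4440, (C,hash)→7080, (C,nl_idx)→10680 …(+2); best=1520 via (D,merge)
  {ABD}: card=400; try (B,hash)→720, (B,merge)→760, (B,nl_idx)→840, (B,nl)→1800, (A,hash)→1880, (A,nl_idx)→6080 …(+2); best=720 via (B,hash)
  {ABCD}: card=400; try (A,hash)→2720, (C,nl_idx)→4720, (C,hash)→6520, (A,nl_idx)→6920, (C,merge)→7720, (A,merge)→12640 …(+2); best=2720 via (A,hash)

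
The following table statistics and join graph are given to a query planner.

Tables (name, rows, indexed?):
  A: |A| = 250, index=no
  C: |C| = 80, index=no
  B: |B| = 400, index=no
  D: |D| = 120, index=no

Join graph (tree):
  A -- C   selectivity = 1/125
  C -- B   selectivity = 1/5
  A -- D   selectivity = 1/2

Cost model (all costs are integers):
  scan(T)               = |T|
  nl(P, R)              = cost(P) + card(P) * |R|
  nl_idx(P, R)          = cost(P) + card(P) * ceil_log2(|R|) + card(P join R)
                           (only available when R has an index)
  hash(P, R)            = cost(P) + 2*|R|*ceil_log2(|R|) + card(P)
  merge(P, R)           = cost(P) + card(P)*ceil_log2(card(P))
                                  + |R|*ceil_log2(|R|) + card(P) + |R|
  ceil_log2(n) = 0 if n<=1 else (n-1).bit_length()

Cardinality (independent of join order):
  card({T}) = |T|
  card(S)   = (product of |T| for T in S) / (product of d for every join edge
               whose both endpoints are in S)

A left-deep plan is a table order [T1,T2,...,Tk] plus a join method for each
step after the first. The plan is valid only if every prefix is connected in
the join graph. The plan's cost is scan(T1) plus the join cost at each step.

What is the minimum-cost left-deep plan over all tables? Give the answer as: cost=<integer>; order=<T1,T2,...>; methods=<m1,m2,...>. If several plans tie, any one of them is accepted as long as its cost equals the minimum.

cost=20260; order=A,C,D,B; methods=hash,hash,hash

Selinger DP (subsets sized 1..n):
  {A}: scan cost=250, card=250
  {C}: scan cost=80, card=80
  {B}: scan cost=400, card=400
  {D}: scan cost=120, card=120
  {AC}: card=160; try (C,hash)→1620, (A,merge)→2970, (C,merge)→3140, (A,hash)→4160, (A,nl)→20080, (C,nl)→20250; best=1620 via (C,hash)
  {AD}: card=15000; try (D,hash)→2180, (A,merge)→3330, (D,merge)→3460, (A,hash)→4240, (A,nl)→30120, (D,nl)→30250; best=2180 via (D,hash)
  {BC}: card=6400; try (C,hash)→1920, (B,merge)→4720, (C,merge)→5040, (B,hash)→7360, (B,nl)→32080, (C,nl)→32400; best=1920 via (C,hash)
  {ABC}: card=12800; try (B,merge)→7060, (B,hash)→8980, (A,hash)→12320, (B,nl)→65620, (A,merge)→93770, (A,nl)→1601920; best=7060 via (B,merge)
  {ACD}: card=9600; try (D,hash)→3460, (D,merge)→4020, (C,hash)→18300, (D,nl)→20820, (C,merge)→227820, (C,nl)→1202180; best=3460 via (D,hash)
  {ABCD}: card=768000; try (B,hash)→20260, (D,hash)→21540, (B,merge)→151460, (D,merge)→200020, (D,nl)→1543060, (B,nl)→3843460; best=20260 via (B,hash)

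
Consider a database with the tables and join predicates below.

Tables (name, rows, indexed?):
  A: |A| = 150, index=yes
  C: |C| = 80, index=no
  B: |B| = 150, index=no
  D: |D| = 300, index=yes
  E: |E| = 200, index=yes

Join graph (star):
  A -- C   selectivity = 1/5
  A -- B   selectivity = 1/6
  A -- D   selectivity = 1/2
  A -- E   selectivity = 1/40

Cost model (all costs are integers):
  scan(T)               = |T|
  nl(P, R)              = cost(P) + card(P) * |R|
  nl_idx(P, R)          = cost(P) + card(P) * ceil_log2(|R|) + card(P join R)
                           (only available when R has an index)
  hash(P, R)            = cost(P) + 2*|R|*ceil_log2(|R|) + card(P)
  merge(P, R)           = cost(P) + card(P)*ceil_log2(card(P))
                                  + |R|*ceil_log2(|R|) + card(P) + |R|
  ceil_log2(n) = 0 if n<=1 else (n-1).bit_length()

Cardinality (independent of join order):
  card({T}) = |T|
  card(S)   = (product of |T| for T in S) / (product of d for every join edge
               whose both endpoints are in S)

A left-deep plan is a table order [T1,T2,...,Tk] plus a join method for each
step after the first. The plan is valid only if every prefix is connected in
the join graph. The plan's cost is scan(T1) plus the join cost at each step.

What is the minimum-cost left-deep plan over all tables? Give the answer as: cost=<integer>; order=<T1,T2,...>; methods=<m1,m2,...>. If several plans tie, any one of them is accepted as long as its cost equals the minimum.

cost=323770; order=A,E,C,B,D; methods=nl_idx,hash,hash,hash

Selinger DP (subsets sized 1..n):
  {A}: scan cost=150, card=150
  {C}: scan cost=80, card=80
  {B}: scan cost=150, card=150
  {D}: scan cost=300, card=300
  {E}: scan cost=200, card=200
  {AC}: card=2400; try (C,hash)→1420, (A,merge)→2070, (C,merge)→2140, (A,hash)→2560, (A,nl_idx)→3120, (A,nl)→12080 …(+1); best=1420 via (C,hash)
  {AB}: card=3750; try (B,hash)→2700, (A,hash)→2700, (B,merge)→2850, (A,merge)→2850, (A,nl_idx)→5100, (B,nl)→22650 …(+1); best=2700 via (B,hash)
  {AD}: card=22500; try (A,hash)→3000, (D,merge)→4500, (A,merge)→4650, (D,hash)→5700, (D,nl_idx)→24000, (A,nl_idx)→25200 …(+2); best=3000 via (A,hash)
  {AE}: card=750; try (E,nl_idx)→2100, (A,nl_idx)→2550, (A,hash)→2800, (E,merge)→3300, (A,merge)→3350, (E,hash)→3500 …(+2); best=2100 via (E,nl_idx)
  {ABC}: card=60000; try (B,hash)→6220, (C,hash)→7570, (B,merge)→33970, (C,merge)→52090, (C,nl)→302700, (B,nl)→361420; best=6220 via (B,hash)
  {ACD}: card=360000; try (D,hash)→9220, (C,hash)→26620, (D,merge)→35620, (C,merge)→363640, (D,nl_idx)→383020, (D,nl)→721420 …(+1); best=9220 via (D,hash)
  {ACE}: card=12000; try (C,hash)→3970, (E,hash)→7020, (C,merge)→10990, (E,nl_idx)→32620, (E,merge)→34420, (C,nl)→62100 …(+1); best=3970 via (C,hash)
  {ABD}: card=562500; try (D,hash)→11850, (B,hash)→27900, (D,merge)→54450, (B,merge)→364350, (D,nl_idx)→598950, (D,nl)→1127700 …(+1); best=11850 via (D,hash)
  {ABE}: card=18750; try (B,hash)→5250, (E,hash)→9650, (B,merge)→11700, (E,nl_idx)→51450, (E,merge)→53250, (B,nl)→114600 …(+1); best=5250 via (B,hash)
  {ADE}: card=112500; try (D,hash)→8250, (D,merge)→13350, (E,hash)→28700, (D,nl_idx)→121350, (D,nl)→227100, (E,nl_idx)→295500 …(+2); best=8250 via (D,hash)
  {ABCD}: card=9000000; try (D,hash)→71620, (B,hash)→371620, (C,hash)→575470, (D,merge)→1029220, (B,merge)→7210570, (D,nl_idx)→9546220 …(+4); best=71620 via (D,hash)
  {ABCE}: card=300000; try (B,hash)→18370, (C,hash)→25120, (E,hash)→69420, (B,merge)→185320, (C,merge)→305890, (E,nl_idx)→786220 …(+4); best=18370 via (B,hash)
  {ACDE}: card=1800000; try (D,hash)→21370, (C,hash)→121870, (D,merge)→186970, (E,hash)→372420, (D,nl_idx)→1911970, (C,merge)→2033890 …(+5); best=21370 via (D,hash)
  {ABDE}: card=2812500; try (D,hash)→29400, (B,hash)→123150, (D,merge)→308250, (E,hash)→577550, (B,merge)→2034600, (D,nl_idx)→2986500 …(+5); best=29400 via (D,hash)
  {ABCDE}: card=45000000; try (D,hash)→323770, (B,hash)→1823770, (C,hash)→2843020, (D,merge)→6021370, (E,hash)→9074820, (B,merge)→39622720 …(+8); best=323770 via (D,hash)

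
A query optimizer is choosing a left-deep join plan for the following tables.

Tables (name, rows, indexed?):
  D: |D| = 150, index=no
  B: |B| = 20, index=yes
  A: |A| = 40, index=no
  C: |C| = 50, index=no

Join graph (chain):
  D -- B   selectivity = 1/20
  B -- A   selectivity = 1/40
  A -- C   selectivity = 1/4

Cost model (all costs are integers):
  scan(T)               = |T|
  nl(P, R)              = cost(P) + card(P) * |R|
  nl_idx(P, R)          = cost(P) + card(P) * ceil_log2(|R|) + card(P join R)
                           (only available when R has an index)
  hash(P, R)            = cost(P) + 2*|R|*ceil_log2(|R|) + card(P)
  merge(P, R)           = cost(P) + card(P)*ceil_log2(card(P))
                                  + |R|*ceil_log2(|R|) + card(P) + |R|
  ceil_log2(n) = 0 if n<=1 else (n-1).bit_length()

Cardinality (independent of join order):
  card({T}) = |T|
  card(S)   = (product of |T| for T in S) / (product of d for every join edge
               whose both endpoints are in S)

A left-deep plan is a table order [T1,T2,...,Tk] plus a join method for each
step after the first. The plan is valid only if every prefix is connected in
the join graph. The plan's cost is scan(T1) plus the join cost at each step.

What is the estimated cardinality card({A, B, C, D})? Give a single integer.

Tables in S: A(40), B(20), C(50), D(150)
Edges inside S: D-B(d=20), B-A(d=40), A-C(d=4)
numerator = 40 * 20 * 50 * 150 = 6000000
denominator = 20 * 40 * 4 = 3200
card(S) = 6000000 / 3200 = 1875

1875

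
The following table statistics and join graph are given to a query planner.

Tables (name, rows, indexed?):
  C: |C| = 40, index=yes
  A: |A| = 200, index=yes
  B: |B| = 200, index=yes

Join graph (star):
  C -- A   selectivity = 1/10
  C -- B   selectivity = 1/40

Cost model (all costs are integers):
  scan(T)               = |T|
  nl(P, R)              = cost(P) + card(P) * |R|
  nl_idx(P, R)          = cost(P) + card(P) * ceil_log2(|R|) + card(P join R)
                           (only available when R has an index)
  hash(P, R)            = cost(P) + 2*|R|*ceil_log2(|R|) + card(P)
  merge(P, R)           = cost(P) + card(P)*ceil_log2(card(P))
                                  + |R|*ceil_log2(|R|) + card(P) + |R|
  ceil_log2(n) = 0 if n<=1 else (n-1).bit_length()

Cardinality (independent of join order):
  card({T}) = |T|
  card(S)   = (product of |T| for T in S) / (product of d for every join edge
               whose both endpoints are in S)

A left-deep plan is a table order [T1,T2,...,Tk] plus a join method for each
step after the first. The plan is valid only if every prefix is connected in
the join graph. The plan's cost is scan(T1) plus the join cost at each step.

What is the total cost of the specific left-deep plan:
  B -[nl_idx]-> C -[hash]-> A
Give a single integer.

5000

step 1: scan B: cost=200, card=200
step 2: join C via nl_idx
    card(P join C) = 200*40/(40) = 200
    cost = 200 + 200*6 + 200 = 1600
step 3: join A via hash
    card(P join A) = 200*200/(10) = 4000
    cost = 1600 + 2*200*8 + 200 = 5000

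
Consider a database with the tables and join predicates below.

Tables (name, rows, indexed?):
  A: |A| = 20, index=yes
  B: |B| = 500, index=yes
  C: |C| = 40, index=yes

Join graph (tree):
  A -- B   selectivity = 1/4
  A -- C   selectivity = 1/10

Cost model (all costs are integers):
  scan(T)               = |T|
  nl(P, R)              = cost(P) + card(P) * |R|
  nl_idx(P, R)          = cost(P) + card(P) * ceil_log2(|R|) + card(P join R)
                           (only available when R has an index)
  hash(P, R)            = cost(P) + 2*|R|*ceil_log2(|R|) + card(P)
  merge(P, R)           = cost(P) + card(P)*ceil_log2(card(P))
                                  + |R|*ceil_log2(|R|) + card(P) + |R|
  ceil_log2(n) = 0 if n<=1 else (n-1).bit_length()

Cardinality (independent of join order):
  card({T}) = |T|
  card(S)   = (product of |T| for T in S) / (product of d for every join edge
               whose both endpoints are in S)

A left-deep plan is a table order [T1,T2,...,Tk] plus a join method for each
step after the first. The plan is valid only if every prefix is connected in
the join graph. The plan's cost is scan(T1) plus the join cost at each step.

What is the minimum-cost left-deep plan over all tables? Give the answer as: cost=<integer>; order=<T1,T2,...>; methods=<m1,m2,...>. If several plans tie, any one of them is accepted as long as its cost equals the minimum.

cost=4180; order=B,A,C; methods=hash,hash

Selinger DP (subsets sized 1..n):
  {A}: scan cost=20, card=20
  {B}: scan cost=500, card=500
  {C}: scan cost=40, card=40
  {AB}: card=2500; try (A,hash)→1200, (B,nl_idx)→2700, (B,merge)→5140, (A,nl_idx)→5500, (A,merge)→5620, (B,hash)→9040 …(+2); best=1200 via (A,hash)
  {AC}: card=80; try (C,nl_idx)→220, (A,hash)→280, (A,nl_idx)→320, (C,merge)→420, (A,merge)→440, (C,hash)→520 …(+2); best=220 via (C,nl_idx)
  {ABC}: card=10000; try (C,hash)→4180, (B,merge)→5860, (B,hash)→9300, (B,nl_idx)→10940, (C,nl_idx)→26200, (C,merge)→33980 …(+2); best=4180 via (C,hash)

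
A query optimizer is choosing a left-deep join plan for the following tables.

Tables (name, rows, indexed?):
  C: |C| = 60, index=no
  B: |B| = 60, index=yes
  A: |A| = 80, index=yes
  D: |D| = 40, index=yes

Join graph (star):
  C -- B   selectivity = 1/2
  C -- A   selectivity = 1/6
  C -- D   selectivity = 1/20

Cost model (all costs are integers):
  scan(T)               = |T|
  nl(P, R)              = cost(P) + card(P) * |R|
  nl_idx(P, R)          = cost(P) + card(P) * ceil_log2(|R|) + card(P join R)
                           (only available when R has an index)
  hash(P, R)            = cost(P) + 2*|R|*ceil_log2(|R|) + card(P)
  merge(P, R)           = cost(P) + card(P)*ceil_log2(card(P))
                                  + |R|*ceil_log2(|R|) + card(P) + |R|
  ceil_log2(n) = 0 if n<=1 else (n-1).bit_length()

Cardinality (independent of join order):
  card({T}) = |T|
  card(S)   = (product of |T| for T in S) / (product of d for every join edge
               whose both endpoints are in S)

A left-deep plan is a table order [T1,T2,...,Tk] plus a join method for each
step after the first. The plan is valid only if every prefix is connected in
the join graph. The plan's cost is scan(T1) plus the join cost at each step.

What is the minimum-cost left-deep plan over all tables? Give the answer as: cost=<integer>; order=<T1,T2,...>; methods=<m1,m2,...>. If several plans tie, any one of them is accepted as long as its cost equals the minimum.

cost=4100; order=C,D,A,B; methods=nl_idx,hash,hash

Selinger DP (subsets sized 1..n):
  {C}: scan cost=60, card=60
  {B}: scan cost=60, card=60
  {A}: scan cost=80, card=80
  {D}: scan cost=40, card=40
  {BC}: card=1800; try (C,hash)→840, (B,hash)→840, (C,merge)→900, (B,merge)→900, (B,nl_idx)→2220, (C,nl)→3660 …(+1); best=840 via (C,hash)
  {AC}: card=800; try (C,hash)→880, (A,merge)→1120, (C,merge)→1140, (A,hash)→1240, (A,nl_idx)→1280, (A,nl)→4860 …(+1); best=880 via (C,hash)
  {CD}: card=120; try (D,nl_idx)→540, (D,hash)→600, (C,merge)→740, (D,merge)→760, (C,hash)→800, (C,nl)→2440 …(+1); best=540 via (D,nl_idx)
  {ABC}: card=24000; try (B,hash)→2400, (A,hash)→3760, (B,merge)→10100, (A,merge)→23080, (B,nl_idx)→29680, (A,nl_idx)→37440 …(+2); best=2400 via (B,hash)
  {BCD}: card=3600; try (B,hash)→1380, (B,merge)→1920, (D,hash)→3120, (B,nl_idx)→4860, (B,nl)→7740, (D,nl_idx)→15240 …(+2); best=1380 via (B,hash)
  {ACD}: card=1600; try (A,hash)→1780, (A,merge)→2140, (D,hash)→2160, (A,nl_idx)→2980, (D,nl_idx)→7280, (D,merge)→9960 …(+2); best=1780 via (A,hash)
  {ABCD}: card=48000; try (B,hash)→4100, (A,hash)→6100, (B,merge)→21400, (D,hash)→26880, (A,merge)→48820, (B,nl_idx)→59380 …(+6); best=4100 via (B,hash)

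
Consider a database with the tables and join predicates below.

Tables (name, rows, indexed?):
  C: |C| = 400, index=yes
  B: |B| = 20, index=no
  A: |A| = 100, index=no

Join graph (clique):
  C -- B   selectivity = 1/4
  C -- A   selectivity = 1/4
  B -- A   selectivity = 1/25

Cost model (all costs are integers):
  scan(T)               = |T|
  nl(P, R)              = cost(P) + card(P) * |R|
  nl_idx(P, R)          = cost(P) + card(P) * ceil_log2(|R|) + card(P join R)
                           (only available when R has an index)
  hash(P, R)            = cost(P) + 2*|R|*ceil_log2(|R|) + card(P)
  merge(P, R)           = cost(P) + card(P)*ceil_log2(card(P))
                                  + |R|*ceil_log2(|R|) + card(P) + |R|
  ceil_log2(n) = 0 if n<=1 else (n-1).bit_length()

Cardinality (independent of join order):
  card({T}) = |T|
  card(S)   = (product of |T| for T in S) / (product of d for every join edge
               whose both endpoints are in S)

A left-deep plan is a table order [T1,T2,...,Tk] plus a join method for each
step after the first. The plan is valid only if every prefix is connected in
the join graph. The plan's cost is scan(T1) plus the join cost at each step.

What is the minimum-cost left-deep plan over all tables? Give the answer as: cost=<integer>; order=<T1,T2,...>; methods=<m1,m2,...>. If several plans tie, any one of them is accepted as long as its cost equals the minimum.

cost=3120; order=A,B,C; methods=hash,nl_idx

Selinger DP (subsets sized 1..n):
  {C}: scan cost=400, card=400
  {B}: scan cost=20, card=20
  {A}: scan cost=100, card=100
  {BC}: card=2000; try (B,hash)→1000, (C,nl_idx)→2200, (C,merge)→4140, (B,merge)→4520, (C,hash)→7240, (C,nl)→8020 …(+1); best=1000 via (B,hash)
  {AC}: card=10000; try (A,hash)→2200, (C,merge)→4900, (A,merge)→5200, (C,hash)→7400, (C,nl_idx)→11000, (C,nl)→40100 …(+1); best=2200 via (A,hash)
  {AB}: card=80; try (B,hash)→400, (A,merge)→940, (B,merge)→1020, (A,hash)→1440, (A,nl)→2020, (B,nl)→2100; best=400 via (B,hash)
  {ABC}: card=2000; try (C,nl_idx)→3120, (A,hash)→4400, (C,merge)→5040, (C,hash)→7680, (B,hash)→12400, (A,merge)→25800 …(+4); best=3120 via (C,nl_idx)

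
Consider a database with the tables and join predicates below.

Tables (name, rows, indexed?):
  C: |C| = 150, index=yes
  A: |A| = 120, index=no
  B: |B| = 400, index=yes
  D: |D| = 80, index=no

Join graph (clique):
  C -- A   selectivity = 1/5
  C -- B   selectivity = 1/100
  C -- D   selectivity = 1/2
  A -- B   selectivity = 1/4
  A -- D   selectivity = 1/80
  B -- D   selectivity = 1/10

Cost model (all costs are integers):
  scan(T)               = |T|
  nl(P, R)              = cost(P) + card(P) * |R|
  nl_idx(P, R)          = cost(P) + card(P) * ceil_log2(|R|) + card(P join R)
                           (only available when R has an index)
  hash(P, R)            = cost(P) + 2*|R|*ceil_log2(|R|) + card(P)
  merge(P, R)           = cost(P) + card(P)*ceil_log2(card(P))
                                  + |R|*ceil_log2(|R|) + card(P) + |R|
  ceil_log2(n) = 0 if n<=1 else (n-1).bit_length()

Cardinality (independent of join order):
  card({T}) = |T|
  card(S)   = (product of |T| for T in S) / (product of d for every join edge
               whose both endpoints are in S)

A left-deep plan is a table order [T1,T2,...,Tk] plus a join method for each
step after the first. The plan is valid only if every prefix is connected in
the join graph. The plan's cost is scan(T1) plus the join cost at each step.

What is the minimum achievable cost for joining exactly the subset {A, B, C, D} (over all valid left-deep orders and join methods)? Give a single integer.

Selinger DP over subsets of {A,B,C,D}:
  {C}: scan cost=150, card=150
  {A}: scan cost=120, card=120
  {B}: scan cost=400, card=400
  {D}: scan cost=80, card=80
  {AC}: card=3600; try (A,hash)→1980, (C,merge)→2430, (A,merge)→2460, (C,hash)→2640, (C,nl_idx)→4680, (C,nl)→18120 …(+1); best=1980 via (A,hash)
  {BC}: card=600; try (B,nl_idx)→2100, (C,hash)→3200, (C,nl_idx)→4200, (B,merge)→5500, (C,merge)→5750, (B,hash)→7500 …(+2); best=2100 via (B,nl_idx)
  {CD}: card=6000; try (D,hash)→1420, (C,merge)→2070, (D,merge)→2140, (C,hash)→2560, (C,nl_idx)→6720, (C,nl)→12080 …(+1); best=1420 via (D,hash)
  {AB}: card=12000; try (A,hash)→2480, (B,merge)→5080, (A,merge)→5360, (B,hash)→7440, (B,nl_idx)→13200, (B,nl)→48120 …(+1); best=2480 via (A,hash)
  {AD}: card=120; try (D,hash)→1360, (A,merge)→1680, (D,merge)→1720, (A,hash)→1840, (A,nl)→9680, (D,nl)→9720; best=1360 via (D,hash)
  {BD}: card=3200; try (D,hash)→1920, (B,nl_idx)→4000, (B,merge)→4720, (D,merge)→5040, (B,hash)→7360, (B,nl)→32080 …(+1); best=1920 via (D,hash)
  {ABC}: card=3600; try (A,hash)→4380, (A,merge)→9660, (B,hash)→12780, (C,hash)→16880, (B,nl_idx)→37980, (B,merge)→52780 …(+5); best=4380 via (A,hash)
  {ACD}: card=1800; try (C,merge)→3670, (C,hash)→3880, (C,nl_idx)→4120, (D,hash)→6700, (A,hash)→9100, (C,nl)→19360 …(+4); best=3670 via (C,merge)
  {BCD}: card=2400; try (D,hash)→3820, (C,hash)→7520, (D,merge)→9340, (B,hash)→14620, (C,nl_idx)→29920, (C,merge)→44870 …(+5); best=3820 via (D,hash)
  {ABD}: card=1200; try (B,nl_idx)→3640, (B,merge)→6320, (A,hash)→6800, (B,hash)→8680, (D,hash)→15600, (A,merge)→44480 …(+4); best=3640 via (B,nl_idx)
  {ABCD}: card=180; try (C,hash)→7240, (A,hash)→7900, (D,hash)→9100, (B,hash)→12670, (C,nl_idx)→13420, (C,merge)→19390 …(+8); best=7240 via (C,hash)

7240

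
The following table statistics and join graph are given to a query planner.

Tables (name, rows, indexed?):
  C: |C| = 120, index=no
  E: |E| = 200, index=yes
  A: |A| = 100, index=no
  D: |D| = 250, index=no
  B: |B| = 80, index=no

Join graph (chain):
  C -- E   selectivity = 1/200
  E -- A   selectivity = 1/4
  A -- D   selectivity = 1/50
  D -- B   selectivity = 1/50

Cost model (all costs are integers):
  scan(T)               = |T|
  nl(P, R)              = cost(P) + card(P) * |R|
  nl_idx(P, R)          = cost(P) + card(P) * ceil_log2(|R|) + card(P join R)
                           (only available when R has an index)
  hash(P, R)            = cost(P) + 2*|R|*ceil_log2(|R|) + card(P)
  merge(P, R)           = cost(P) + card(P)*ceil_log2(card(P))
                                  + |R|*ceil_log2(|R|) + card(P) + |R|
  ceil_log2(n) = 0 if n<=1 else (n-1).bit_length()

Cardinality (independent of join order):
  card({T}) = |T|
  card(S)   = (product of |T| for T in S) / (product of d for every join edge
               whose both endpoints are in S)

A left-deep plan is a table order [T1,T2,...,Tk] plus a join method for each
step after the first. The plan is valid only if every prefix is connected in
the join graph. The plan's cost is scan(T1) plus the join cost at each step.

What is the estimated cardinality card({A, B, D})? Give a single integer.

800

Tables in S: A(100), B(80), D(250)
Edges inside S: A-D(d=50), D-B(d=50)
numerator = 100 * 80 * 250 = 2000000
denominator = 50 * 50 = 2500
card(S) = 2000000 / 2500 = 800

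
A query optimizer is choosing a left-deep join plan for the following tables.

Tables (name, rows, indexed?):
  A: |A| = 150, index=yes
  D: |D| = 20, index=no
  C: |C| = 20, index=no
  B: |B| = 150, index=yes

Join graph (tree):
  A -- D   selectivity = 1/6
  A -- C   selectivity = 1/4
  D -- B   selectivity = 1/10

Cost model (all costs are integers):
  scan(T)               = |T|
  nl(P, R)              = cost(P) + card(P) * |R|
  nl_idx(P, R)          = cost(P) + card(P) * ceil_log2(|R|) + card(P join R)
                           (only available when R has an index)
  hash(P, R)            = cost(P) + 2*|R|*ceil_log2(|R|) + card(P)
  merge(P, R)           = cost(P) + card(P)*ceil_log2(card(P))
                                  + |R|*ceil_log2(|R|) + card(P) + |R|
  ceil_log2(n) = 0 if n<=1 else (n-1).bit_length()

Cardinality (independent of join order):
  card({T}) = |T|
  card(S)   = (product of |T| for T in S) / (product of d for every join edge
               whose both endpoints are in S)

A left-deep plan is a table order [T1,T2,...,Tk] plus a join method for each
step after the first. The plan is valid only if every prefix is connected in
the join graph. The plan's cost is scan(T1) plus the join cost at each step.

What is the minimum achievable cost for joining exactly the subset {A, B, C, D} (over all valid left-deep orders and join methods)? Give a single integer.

6100

Selinger DP over subsets of {A,B,C,D}:
  {A}: scan cost=150, card=150
  {D}: scan cost=20, card=20
  {C}: scan cost=20, card=20
  {B}: scan cost=150, card=150
  {AD}: card=500; try (D,hash)→500, (A,nl_idx)→680, (A,merge)→1490, (D,merge)→1620, (A,hash)→2440, (A,nl)→3020 …(+1); best=500 via (D,hash)
  {AC}: card=750; try (C,hash)→500, (A,nl_idx)→930, (A,merge)→1490, (C,merge)→1620, (A,hash)→2440, (A,nl)→3020 …(+1); best=500 via (C,hash)
  {BD}: card=300; try (B,nl_idx)→480, (D,hash)→500, (B,merge)→1490, (D,merge)→1620, (B,hash)→2440, (B,nl)→3020 …(+1); best=480 via (B,nl_idx)
  {ACD}: card=2500; try (C,hash)→1200, (D,hash)→1450, (C,merge)→5620, (D,merge)→8870, (C,nl)→10500, (D,nl)→15500; best=1200 via (C,hash)
  {ABD}: card=7500; try (A,hash)→3180, (B,hash)→3400, (A,merge)→4830, (B,merge)→6850, (A,nl_idx)→10380, (B,nl_idx)→12000 …(+2); best=3180 via (A,hash)
  {ABCD}: card=37500; try (B,hash)→6100, (C,hash)→10880, (B,merge)→35050, (B,nl_idx)→58700, (C,merge)→108300, (C,nl)→153180 …(+1); best=6100 via (B,hash)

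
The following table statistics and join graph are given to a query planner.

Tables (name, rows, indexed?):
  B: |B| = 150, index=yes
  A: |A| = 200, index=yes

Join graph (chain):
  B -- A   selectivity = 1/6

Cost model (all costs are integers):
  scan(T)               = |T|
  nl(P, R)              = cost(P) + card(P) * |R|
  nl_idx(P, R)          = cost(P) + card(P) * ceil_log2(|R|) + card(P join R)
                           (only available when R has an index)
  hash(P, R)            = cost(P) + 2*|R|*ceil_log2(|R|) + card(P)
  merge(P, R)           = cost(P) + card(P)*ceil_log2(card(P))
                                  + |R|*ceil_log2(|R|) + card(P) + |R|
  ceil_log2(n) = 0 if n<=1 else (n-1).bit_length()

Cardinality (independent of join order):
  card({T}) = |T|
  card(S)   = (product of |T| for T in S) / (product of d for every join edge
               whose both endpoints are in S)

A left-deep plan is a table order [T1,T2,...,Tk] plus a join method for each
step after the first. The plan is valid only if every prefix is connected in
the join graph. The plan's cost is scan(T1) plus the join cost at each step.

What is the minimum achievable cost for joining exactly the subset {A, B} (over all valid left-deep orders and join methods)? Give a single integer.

Selinger DP over subsets of {A,B}:
  {B}: scan cost=150, card=150
  {A}: scan cost=200, card=200
  {AB}: card=5000; try (B,hash)→2800, (A,merge)→3300, (B,merge)→3350, (A,hash)→3500, (A,nl_idx)→6350, (B,nl_idx)→6800 …(+2); best=2800 via (B,hash)

2800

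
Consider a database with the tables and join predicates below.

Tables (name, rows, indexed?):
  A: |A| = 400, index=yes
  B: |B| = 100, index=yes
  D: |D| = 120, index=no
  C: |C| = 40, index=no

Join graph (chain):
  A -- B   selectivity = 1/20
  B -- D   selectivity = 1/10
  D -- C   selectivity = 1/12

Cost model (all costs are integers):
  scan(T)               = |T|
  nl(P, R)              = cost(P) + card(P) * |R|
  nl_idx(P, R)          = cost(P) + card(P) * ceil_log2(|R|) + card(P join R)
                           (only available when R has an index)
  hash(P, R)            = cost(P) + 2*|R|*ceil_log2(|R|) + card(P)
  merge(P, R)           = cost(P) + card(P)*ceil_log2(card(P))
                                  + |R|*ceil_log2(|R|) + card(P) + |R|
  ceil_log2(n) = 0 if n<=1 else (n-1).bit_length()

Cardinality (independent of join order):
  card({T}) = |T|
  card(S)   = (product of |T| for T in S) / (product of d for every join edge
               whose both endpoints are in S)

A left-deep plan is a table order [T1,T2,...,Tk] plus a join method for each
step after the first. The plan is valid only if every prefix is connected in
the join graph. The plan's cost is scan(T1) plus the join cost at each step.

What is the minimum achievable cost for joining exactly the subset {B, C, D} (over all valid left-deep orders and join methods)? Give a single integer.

Selinger DP over subsets of {B,C,D}:
  {B}: scan cost=100, card=100
  {D}: scan cost=120, card=120
  {C}: scan cost=40, card=40
  {BD}: card=1200; try (B,hash)→1640, (D,merge)→1860, (D,hash)→1880, (B,merge)→1880, (B,nl_idx)→2160, (D,nl)→12100 …(+1); best=1640 via (B,hash)
  {CD}: card=400; try (C,hash)→720, (D,merge)→1280, (C,merge)→1360, (D,hash)→1760, (D,nl)→4840, (C,nl)→4920; best=720 via (C,hash)
  {BCD}: card=4000; try (B,hash)→2520, (C,hash)→3320, (B,merge)→5520, (B,nl_idx)→7520, (C,merge)→16320, (B,nl)→40720 …(+1); best=2520 via (B,hash)

2520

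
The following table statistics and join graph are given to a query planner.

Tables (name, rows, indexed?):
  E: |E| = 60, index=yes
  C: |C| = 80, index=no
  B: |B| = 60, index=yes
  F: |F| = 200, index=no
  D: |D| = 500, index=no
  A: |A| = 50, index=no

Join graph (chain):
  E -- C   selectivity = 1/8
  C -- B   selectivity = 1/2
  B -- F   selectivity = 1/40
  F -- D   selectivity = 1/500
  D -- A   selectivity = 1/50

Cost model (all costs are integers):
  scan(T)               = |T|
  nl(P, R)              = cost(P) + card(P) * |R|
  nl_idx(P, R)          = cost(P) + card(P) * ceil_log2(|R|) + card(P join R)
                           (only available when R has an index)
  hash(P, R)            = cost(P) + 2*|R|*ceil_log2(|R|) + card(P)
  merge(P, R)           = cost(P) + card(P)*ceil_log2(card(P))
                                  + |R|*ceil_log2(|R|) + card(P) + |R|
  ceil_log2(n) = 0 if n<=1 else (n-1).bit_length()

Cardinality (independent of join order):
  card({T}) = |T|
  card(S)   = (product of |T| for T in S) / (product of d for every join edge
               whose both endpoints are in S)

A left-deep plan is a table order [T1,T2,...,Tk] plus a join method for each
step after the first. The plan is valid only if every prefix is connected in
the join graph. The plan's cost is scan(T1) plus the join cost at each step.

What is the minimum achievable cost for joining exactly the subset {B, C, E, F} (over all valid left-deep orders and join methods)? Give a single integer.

15260

Selinger DP over subsets of {B,C,E,F}:
  {E}: scan cost=60, card=60
  {C}: scan cost=80, card=80
  {B}: scan cost=60, card=60
  {F}: scan cost=200, card=200
  {CE}: card=600; try (E,hash)→880, (C,merge)→1120, (E,merge)→1140, (E,nl_idx)→1160, (C,hash)→1240, (C,nl)→4860 …(+1); best=880 via (E,hash)
  {BC}: card=2400; try (B,hash)→880, (C,merge)→1120, (B,merge)→1140, (C,hash)→1240, (B,nl_idx)→2960, (C,nl)→4860 …(+1); best=880 via (B,hash)
  {BF}: card=300; try (B,hash)→1120, (B,nl_idx)→1700, (F,merge)→2280, (B,merge)→2420, (F,hash)→3320, (F,nl)→12060 …(+1); best=1120 via (B,hash)
  {BCE}: card=18000; try (B,hash)→2200, (E,hash)→4000, (B,merge)→7900, (B,nl_idx)→22480, (E,merge)→32500, (E,nl_idx)→33280 …(+2); best=2200 via (B,hash)
  {BCF}: card=12000; try (C,hash)→2540, (C,merge)→4760, (F,hash)→6480, (C,nl)→25120, (F,merge)→33880, (F,nl)→480880; best=2540 via (C,hash)
  {BCEF}: card=90000; try (E,hash)→15260, (F,hash)→23400, (E,nl_idx)→164540, (E,merge)→182960, (F,merge)→292000, (E,nl)→722540 …(+1); best=15260 via (E,hash)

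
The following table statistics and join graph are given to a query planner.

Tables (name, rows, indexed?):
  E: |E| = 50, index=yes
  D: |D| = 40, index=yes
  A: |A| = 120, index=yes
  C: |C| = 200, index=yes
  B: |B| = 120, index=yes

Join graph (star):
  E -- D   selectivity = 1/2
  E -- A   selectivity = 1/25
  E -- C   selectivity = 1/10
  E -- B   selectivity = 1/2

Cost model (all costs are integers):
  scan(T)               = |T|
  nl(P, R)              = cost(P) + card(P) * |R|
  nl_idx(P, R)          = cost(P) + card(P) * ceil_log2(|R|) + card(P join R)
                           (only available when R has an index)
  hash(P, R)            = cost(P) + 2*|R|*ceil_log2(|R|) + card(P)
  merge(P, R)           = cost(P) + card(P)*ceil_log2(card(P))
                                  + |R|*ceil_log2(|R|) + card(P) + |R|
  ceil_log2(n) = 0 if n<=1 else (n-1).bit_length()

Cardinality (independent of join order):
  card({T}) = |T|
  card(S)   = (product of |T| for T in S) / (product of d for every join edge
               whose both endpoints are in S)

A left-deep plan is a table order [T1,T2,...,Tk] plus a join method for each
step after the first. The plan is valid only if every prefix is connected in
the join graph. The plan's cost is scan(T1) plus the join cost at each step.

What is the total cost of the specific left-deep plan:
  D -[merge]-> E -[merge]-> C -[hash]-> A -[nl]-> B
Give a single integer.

step 1: scan D: cost=40, card=40
step 2: join E via merge
    card(P join E) = 40*50/(2) = 1000
    cost = 40 + 40*6 + 50*6 + 40 + 50 = 670
step 3: join C via merge
    card(P join C) = 1000*200/(10) = 20000
    cost = 670 + 1000*10 + 200*8 + 1000 + 200 = 13470
step 4: join A via hash
    card(P join A) = 20000*120/(25) = 96000
    cost = 13470 + 2*120*7 + 20000 = 35150
step 5: join B via nl
    card(P join B) = 96000*120/(2) = 5760000
    cost = 35150 + 96000*120 = 11555150

11555150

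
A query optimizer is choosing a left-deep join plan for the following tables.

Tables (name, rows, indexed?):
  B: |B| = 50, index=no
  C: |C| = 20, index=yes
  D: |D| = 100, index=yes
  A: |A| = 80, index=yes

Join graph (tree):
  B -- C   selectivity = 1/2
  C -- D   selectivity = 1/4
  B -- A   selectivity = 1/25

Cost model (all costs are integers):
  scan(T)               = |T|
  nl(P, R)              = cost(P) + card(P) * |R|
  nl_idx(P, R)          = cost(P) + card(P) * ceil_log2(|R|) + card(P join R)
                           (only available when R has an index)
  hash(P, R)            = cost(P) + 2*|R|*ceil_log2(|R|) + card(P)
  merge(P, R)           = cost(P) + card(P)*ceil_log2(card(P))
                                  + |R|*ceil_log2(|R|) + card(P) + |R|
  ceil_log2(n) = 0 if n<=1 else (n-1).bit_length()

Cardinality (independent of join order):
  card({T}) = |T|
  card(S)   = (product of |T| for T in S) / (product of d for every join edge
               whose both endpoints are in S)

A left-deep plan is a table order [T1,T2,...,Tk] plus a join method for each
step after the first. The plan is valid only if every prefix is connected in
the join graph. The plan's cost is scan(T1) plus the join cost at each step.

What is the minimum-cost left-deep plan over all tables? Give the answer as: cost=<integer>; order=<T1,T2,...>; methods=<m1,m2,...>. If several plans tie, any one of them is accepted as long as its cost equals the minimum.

Selinger DP (subsets sized 1..n):
  {B}: scan cost=50, card=50
  {C}: scan cost=20, card=20
  {D}: scan cost=100, card=100
  {A}: scan cost=80, card=80
  {BC}: card=500; try (C,hash)→300, (B,merge)→490, (C,merge)→520, (B,hash)→640, (C,nl_idx)→800, (B,nl)→1020 …(+1); best=300 via (C,hash)
  {AB}: card=160; try (A,nl_idx)→560, (B,hash)→760, (A,merge)→1040, (B,merge)→1070, (A,hash)→1220, (A,nl)→4050 …(+1); best=560 via (A,nl_idx)
  {CD}: card=500; try (C,hash)→400, (D,nl_idx)→660, (D,merge)→940, (C,merge)→1020, (C,nl_idx)→1100, (D,hash)→1440 …(+2); best=400 via (C,hash)
  {BCD}: card=12500; try (B,hash)→1500, (D,hash)→2200, (B,merge)→5750, (D,merge)→6100, (D,nl_idx)→16300, (B,nl)→25400 …(+1); best=1500 via (B,hash)
  {ABC}: card=1600; try (C,hash)→920, (A,hash)→1920, (C,merge)→2120, (C,nl_idx)→2960, (C,nl)→3760, (A,nl_idx)→5400 …(+2); best=920 via (C,hash)
  {ABCD}: card=40000; try (D,hash)→3920, (A,hash)→15120, (D,merge)→20920, (D,nl_idx)→52120, (A,nl_idx)→129000, (D,nl)→160920 …(+2); best=3920 via (D,hash)

cost=3920; order=B,A,C,D; methods=nl_idx,hash,hash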